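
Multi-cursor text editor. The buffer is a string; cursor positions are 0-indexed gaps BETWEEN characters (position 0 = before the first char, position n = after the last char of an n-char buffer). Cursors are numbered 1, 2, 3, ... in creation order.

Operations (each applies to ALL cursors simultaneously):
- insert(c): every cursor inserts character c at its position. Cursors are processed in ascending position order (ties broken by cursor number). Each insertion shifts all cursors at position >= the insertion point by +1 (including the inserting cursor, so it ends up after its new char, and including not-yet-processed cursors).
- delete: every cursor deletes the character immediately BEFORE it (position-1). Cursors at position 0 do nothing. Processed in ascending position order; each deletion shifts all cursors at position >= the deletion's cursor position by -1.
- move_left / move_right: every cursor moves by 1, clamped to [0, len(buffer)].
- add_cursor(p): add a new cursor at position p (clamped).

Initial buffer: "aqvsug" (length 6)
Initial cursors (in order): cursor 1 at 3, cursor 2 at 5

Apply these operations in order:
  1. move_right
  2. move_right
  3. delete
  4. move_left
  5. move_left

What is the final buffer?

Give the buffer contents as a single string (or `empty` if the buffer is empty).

Answer: aqvs

Derivation:
After op 1 (move_right): buffer="aqvsug" (len 6), cursors c1@4 c2@6, authorship ......
After op 2 (move_right): buffer="aqvsug" (len 6), cursors c1@5 c2@6, authorship ......
After op 3 (delete): buffer="aqvs" (len 4), cursors c1@4 c2@4, authorship ....
After op 4 (move_left): buffer="aqvs" (len 4), cursors c1@3 c2@3, authorship ....
After op 5 (move_left): buffer="aqvs" (len 4), cursors c1@2 c2@2, authorship ....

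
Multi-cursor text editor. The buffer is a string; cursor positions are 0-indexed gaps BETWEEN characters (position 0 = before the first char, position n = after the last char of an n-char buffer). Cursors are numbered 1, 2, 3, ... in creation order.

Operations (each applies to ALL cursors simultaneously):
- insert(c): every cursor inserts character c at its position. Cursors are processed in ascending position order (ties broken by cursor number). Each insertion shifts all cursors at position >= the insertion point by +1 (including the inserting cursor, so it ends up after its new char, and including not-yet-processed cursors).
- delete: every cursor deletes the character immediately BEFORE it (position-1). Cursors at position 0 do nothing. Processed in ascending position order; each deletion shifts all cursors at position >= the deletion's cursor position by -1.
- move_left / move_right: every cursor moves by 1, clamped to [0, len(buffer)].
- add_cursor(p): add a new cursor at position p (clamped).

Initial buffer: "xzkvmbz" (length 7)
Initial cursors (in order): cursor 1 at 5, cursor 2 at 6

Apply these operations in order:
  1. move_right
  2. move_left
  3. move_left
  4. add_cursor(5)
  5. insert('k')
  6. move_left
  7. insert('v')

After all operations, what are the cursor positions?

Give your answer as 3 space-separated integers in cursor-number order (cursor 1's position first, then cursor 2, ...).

Answer: 5 10 10

Derivation:
After op 1 (move_right): buffer="xzkvmbz" (len 7), cursors c1@6 c2@7, authorship .......
After op 2 (move_left): buffer="xzkvmbz" (len 7), cursors c1@5 c2@6, authorship .......
After op 3 (move_left): buffer="xzkvmbz" (len 7), cursors c1@4 c2@5, authorship .......
After op 4 (add_cursor(5)): buffer="xzkvmbz" (len 7), cursors c1@4 c2@5 c3@5, authorship .......
After op 5 (insert('k')): buffer="xzkvkmkkbz" (len 10), cursors c1@5 c2@8 c3@8, authorship ....1.23..
After op 6 (move_left): buffer="xzkvkmkkbz" (len 10), cursors c1@4 c2@7 c3@7, authorship ....1.23..
After op 7 (insert('v')): buffer="xzkvvkmkvvkbz" (len 13), cursors c1@5 c2@10 c3@10, authorship ....11.2233..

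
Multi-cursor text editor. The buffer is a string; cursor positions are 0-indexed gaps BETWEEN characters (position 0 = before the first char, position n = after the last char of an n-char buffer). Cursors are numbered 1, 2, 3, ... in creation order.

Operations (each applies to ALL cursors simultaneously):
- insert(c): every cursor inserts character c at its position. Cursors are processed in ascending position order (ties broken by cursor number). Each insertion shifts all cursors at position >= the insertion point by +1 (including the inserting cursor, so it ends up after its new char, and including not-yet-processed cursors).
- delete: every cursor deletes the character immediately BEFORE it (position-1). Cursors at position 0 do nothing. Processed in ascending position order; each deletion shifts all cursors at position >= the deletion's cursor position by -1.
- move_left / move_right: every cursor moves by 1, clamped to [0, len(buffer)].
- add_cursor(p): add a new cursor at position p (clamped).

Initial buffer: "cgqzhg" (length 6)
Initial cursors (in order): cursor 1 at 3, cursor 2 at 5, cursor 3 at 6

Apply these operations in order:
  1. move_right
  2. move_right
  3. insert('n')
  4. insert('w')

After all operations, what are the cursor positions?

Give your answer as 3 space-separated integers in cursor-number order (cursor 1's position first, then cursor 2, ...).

After op 1 (move_right): buffer="cgqzhg" (len 6), cursors c1@4 c2@6 c3@6, authorship ......
After op 2 (move_right): buffer="cgqzhg" (len 6), cursors c1@5 c2@6 c3@6, authorship ......
After op 3 (insert('n')): buffer="cgqzhngnn" (len 9), cursors c1@6 c2@9 c3@9, authorship .....1.23
After op 4 (insert('w')): buffer="cgqzhnwgnnww" (len 12), cursors c1@7 c2@12 c3@12, authorship .....11.2323

Answer: 7 12 12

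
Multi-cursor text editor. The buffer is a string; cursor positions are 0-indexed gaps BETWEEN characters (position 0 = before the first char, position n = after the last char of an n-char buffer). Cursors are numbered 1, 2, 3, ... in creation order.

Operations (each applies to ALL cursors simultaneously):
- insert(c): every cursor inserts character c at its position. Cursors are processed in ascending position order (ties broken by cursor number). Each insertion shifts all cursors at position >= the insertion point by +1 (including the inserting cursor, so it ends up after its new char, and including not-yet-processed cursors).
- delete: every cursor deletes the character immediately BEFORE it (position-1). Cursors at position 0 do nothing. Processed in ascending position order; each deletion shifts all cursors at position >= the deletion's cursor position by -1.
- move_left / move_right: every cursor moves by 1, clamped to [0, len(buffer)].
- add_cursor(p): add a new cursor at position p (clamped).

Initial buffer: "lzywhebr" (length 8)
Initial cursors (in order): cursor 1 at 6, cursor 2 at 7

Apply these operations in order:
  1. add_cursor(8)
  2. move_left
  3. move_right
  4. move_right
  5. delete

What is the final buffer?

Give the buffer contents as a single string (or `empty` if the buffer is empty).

Answer: lzywh

Derivation:
After op 1 (add_cursor(8)): buffer="lzywhebr" (len 8), cursors c1@6 c2@7 c3@8, authorship ........
After op 2 (move_left): buffer="lzywhebr" (len 8), cursors c1@5 c2@6 c3@7, authorship ........
After op 3 (move_right): buffer="lzywhebr" (len 8), cursors c1@6 c2@7 c3@8, authorship ........
After op 4 (move_right): buffer="lzywhebr" (len 8), cursors c1@7 c2@8 c3@8, authorship ........
After op 5 (delete): buffer="lzywh" (len 5), cursors c1@5 c2@5 c3@5, authorship .....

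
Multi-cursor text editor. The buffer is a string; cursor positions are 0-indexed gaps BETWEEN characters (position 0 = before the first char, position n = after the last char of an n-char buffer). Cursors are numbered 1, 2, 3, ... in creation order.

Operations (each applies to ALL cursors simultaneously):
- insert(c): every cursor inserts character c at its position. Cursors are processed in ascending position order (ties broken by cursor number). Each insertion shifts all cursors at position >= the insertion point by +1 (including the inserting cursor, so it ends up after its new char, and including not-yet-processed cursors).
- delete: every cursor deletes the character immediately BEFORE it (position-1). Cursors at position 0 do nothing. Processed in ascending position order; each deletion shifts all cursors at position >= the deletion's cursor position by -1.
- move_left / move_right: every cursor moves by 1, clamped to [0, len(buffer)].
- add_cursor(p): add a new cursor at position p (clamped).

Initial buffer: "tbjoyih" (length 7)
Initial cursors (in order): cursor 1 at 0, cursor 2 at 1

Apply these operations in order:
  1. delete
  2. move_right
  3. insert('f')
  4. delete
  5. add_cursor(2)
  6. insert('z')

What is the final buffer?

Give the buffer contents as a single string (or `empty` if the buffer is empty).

After op 1 (delete): buffer="bjoyih" (len 6), cursors c1@0 c2@0, authorship ......
After op 2 (move_right): buffer="bjoyih" (len 6), cursors c1@1 c2@1, authorship ......
After op 3 (insert('f')): buffer="bffjoyih" (len 8), cursors c1@3 c2@3, authorship .12.....
After op 4 (delete): buffer="bjoyih" (len 6), cursors c1@1 c2@1, authorship ......
After op 5 (add_cursor(2)): buffer="bjoyih" (len 6), cursors c1@1 c2@1 c3@2, authorship ......
After op 6 (insert('z')): buffer="bzzjzoyih" (len 9), cursors c1@3 c2@3 c3@5, authorship .12.3....

Answer: bzzjzoyih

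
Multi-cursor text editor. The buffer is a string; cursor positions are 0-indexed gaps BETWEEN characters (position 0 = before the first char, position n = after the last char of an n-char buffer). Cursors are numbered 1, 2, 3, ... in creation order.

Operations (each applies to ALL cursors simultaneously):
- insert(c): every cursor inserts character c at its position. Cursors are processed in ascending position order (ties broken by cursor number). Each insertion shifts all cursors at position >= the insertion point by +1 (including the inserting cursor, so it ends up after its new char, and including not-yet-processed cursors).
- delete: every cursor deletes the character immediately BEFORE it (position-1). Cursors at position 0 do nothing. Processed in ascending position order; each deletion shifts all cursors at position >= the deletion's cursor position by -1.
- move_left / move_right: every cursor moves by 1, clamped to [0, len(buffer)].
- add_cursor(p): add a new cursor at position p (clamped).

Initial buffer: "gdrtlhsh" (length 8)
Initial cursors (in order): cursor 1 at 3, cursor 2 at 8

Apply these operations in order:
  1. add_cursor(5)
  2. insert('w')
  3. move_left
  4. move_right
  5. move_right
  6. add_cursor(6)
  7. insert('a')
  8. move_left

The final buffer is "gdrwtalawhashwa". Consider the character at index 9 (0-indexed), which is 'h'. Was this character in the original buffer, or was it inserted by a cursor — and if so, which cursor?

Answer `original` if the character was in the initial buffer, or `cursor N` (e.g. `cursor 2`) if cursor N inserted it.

After op 1 (add_cursor(5)): buffer="gdrtlhsh" (len 8), cursors c1@3 c3@5 c2@8, authorship ........
After op 2 (insert('w')): buffer="gdrwtlwhshw" (len 11), cursors c1@4 c3@7 c2@11, authorship ...1..3...2
After op 3 (move_left): buffer="gdrwtlwhshw" (len 11), cursors c1@3 c3@6 c2@10, authorship ...1..3...2
After op 4 (move_right): buffer="gdrwtlwhshw" (len 11), cursors c1@4 c3@7 c2@11, authorship ...1..3...2
After op 5 (move_right): buffer="gdrwtlwhshw" (len 11), cursors c1@5 c3@8 c2@11, authorship ...1..3...2
After op 6 (add_cursor(6)): buffer="gdrwtlwhshw" (len 11), cursors c1@5 c4@6 c3@8 c2@11, authorship ...1..3...2
After op 7 (insert('a')): buffer="gdrwtalawhashwa" (len 15), cursors c1@6 c4@8 c3@11 c2@15, authorship ...1.1.43.3..22
After op 8 (move_left): buffer="gdrwtalawhashwa" (len 15), cursors c1@5 c4@7 c3@10 c2@14, authorship ...1.1.43.3..22
Authorship (.=original, N=cursor N): . . . 1 . 1 . 4 3 . 3 . . 2 2
Index 9: author = original

Answer: original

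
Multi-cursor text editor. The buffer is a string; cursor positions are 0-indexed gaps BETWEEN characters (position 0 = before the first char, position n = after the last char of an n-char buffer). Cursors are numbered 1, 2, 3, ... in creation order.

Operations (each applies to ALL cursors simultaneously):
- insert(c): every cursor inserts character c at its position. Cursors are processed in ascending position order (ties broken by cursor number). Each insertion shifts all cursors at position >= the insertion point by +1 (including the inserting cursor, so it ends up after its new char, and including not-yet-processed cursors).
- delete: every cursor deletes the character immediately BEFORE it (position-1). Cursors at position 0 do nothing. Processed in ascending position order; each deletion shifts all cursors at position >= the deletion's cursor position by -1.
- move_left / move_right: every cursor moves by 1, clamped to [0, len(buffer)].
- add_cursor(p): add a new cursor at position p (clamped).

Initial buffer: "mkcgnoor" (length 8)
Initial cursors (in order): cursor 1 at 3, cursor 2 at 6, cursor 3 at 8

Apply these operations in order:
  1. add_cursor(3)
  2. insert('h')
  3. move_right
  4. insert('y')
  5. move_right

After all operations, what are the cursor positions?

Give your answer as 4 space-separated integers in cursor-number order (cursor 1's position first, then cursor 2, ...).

Answer: 9 14 16 9

Derivation:
After op 1 (add_cursor(3)): buffer="mkcgnoor" (len 8), cursors c1@3 c4@3 c2@6 c3@8, authorship ........
After op 2 (insert('h')): buffer="mkchhgnohorh" (len 12), cursors c1@5 c4@5 c2@9 c3@12, authorship ...14...2..3
After op 3 (move_right): buffer="mkchhgnohorh" (len 12), cursors c1@6 c4@6 c2@10 c3@12, authorship ...14...2..3
After op 4 (insert('y')): buffer="mkchhgyynohoyrhy" (len 16), cursors c1@8 c4@8 c2@13 c3@16, authorship ...14.14..2.2.33
After op 5 (move_right): buffer="mkchhgyynohoyrhy" (len 16), cursors c1@9 c4@9 c2@14 c3@16, authorship ...14.14..2.2.33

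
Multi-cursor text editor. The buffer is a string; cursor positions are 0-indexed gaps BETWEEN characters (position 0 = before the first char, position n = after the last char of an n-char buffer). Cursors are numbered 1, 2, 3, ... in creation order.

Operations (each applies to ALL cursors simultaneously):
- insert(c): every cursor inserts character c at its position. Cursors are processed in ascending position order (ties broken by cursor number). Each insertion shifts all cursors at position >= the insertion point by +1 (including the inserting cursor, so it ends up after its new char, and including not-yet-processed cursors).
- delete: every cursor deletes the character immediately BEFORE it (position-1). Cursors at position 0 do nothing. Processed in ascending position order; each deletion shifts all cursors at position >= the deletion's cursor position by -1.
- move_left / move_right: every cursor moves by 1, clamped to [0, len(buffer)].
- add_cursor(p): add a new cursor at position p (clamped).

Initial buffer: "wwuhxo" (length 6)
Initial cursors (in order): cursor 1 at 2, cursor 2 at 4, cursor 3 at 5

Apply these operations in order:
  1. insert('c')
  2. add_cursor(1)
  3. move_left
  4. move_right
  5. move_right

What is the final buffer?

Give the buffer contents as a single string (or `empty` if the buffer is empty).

After op 1 (insert('c')): buffer="wwcuhcxco" (len 9), cursors c1@3 c2@6 c3@8, authorship ..1..2.3.
After op 2 (add_cursor(1)): buffer="wwcuhcxco" (len 9), cursors c4@1 c1@3 c2@6 c3@8, authorship ..1..2.3.
After op 3 (move_left): buffer="wwcuhcxco" (len 9), cursors c4@0 c1@2 c2@5 c3@7, authorship ..1..2.3.
After op 4 (move_right): buffer="wwcuhcxco" (len 9), cursors c4@1 c1@3 c2@6 c3@8, authorship ..1..2.3.
After op 5 (move_right): buffer="wwcuhcxco" (len 9), cursors c4@2 c1@4 c2@7 c3@9, authorship ..1..2.3.

Answer: wwcuhcxco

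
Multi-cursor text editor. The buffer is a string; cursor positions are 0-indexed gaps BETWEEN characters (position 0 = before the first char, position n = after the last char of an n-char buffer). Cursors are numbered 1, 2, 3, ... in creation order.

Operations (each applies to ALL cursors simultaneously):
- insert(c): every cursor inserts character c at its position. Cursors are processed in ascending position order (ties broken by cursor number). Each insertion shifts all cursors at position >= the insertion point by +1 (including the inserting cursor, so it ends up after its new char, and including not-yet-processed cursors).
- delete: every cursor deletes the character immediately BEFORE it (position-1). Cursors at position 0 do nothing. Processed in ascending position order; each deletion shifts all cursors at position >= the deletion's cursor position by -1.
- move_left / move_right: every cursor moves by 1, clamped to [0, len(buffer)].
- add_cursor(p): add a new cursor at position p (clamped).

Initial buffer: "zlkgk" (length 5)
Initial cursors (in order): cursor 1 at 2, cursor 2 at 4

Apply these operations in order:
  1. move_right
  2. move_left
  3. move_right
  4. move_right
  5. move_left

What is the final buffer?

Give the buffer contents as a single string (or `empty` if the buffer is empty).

Answer: zlkgk

Derivation:
After op 1 (move_right): buffer="zlkgk" (len 5), cursors c1@3 c2@5, authorship .....
After op 2 (move_left): buffer="zlkgk" (len 5), cursors c1@2 c2@4, authorship .....
After op 3 (move_right): buffer="zlkgk" (len 5), cursors c1@3 c2@5, authorship .....
After op 4 (move_right): buffer="zlkgk" (len 5), cursors c1@4 c2@5, authorship .....
After op 5 (move_left): buffer="zlkgk" (len 5), cursors c1@3 c2@4, authorship .....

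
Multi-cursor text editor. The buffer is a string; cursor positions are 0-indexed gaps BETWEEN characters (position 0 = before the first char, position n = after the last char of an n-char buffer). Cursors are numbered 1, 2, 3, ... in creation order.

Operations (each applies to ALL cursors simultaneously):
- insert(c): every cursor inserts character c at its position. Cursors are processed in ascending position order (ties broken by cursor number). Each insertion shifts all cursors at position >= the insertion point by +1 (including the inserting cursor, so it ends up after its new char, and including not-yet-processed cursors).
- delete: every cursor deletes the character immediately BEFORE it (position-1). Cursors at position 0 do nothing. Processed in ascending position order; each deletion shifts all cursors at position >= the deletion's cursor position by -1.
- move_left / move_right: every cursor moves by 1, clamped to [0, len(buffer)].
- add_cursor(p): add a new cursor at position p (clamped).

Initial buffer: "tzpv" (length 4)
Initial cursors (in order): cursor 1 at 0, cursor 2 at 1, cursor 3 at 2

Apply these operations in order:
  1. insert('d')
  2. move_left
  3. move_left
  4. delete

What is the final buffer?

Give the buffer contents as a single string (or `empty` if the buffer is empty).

Answer: tzdpv

Derivation:
After op 1 (insert('d')): buffer="dtdzdpv" (len 7), cursors c1@1 c2@3 c3@5, authorship 1.2.3..
After op 2 (move_left): buffer="dtdzdpv" (len 7), cursors c1@0 c2@2 c3@4, authorship 1.2.3..
After op 3 (move_left): buffer="dtdzdpv" (len 7), cursors c1@0 c2@1 c3@3, authorship 1.2.3..
After op 4 (delete): buffer="tzdpv" (len 5), cursors c1@0 c2@0 c3@1, authorship ..3..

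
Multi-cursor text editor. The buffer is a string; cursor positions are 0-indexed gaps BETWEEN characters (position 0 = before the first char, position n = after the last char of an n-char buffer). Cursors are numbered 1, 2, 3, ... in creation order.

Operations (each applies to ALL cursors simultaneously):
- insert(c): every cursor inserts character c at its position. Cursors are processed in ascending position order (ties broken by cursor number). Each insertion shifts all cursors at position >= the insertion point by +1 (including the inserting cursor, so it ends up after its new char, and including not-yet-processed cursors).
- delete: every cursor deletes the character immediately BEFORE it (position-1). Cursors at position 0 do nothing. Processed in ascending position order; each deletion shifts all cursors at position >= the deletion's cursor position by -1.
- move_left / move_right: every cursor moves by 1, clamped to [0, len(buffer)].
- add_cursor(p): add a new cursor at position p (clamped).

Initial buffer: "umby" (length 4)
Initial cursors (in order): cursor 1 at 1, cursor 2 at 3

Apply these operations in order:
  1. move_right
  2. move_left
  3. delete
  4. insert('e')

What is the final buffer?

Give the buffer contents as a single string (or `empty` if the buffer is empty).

After op 1 (move_right): buffer="umby" (len 4), cursors c1@2 c2@4, authorship ....
After op 2 (move_left): buffer="umby" (len 4), cursors c1@1 c2@3, authorship ....
After op 3 (delete): buffer="my" (len 2), cursors c1@0 c2@1, authorship ..
After op 4 (insert('e')): buffer="emey" (len 4), cursors c1@1 c2@3, authorship 1.2.

Answer: emey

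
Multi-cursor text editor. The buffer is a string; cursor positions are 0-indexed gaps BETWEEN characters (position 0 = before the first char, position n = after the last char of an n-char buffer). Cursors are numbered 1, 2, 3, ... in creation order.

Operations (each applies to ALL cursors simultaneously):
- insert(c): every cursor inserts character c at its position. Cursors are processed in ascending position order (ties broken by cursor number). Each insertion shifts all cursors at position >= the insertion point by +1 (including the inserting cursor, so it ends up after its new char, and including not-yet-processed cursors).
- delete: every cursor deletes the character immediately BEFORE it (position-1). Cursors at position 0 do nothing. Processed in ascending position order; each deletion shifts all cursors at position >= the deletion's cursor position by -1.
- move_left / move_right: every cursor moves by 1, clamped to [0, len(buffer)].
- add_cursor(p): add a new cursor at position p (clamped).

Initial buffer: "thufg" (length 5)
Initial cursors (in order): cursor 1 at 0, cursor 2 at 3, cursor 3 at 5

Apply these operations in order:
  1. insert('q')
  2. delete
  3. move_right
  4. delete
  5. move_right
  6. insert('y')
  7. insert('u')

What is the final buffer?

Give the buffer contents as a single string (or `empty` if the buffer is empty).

After op 1 (insert('q')): buffer="qthuqfgq" (len 8), cursors c1@1 c2@5 c3@8, authorship 1...2..3
After op 2 (delete): buffer="thufg" (len 5), cursors c1@0 c2@3 c3@5, authorship .....
After op 3 (move_right): buffer="thufg" (len 5), cursors c1@1 c2@4 c3@5, authorship .....
After op 4 (delete): buffer="hu" (len 2), cursors c1@0 c2@2 c3@2, authorship ..
After op 5 (move_right): buffer="hu" (len 2), cursors c1@1 c2@2 c3@2, authorship ..
After op 6 (insert('y')): buffer="hyuyy" (len 5), cursors c1@2 c2@5 c3@5, authorship .1.23
After op 7 (insert('u')): buffer="hyuuyyuu" (len 8), cursors c1@3 c2@8 c3@8, authorship .11.2323

Answer: hyuuyyuu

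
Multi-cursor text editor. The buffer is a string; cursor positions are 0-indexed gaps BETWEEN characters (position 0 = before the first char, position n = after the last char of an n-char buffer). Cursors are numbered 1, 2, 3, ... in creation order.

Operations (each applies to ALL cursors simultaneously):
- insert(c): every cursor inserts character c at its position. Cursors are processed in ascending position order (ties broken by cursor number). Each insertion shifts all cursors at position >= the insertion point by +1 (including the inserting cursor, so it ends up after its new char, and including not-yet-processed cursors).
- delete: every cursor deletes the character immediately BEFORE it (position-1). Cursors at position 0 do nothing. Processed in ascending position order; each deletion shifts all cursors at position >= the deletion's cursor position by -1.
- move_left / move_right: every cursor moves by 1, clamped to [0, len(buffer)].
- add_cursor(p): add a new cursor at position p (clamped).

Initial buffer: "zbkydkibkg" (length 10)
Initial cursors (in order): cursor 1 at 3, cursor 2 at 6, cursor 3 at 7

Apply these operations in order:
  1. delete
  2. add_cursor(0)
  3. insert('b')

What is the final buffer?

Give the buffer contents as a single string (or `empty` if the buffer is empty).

Answer: bzbbydbbbkg

Derivation:
After op 1 (delete): buffer="zbydbkg" (len 7), cursors c1@2 c2@4 c3@4, authorship .......
After op 2 (add_cursor(0)): buffer="zbydbkg" (len 7), cursors c4@0 c1@2 c2@4 c3@4, authorship .......
After op 3 (insert('b')): buffer="bzbbydbbbkg" (len 11), cursors c4@1 c1@4 c2@8 c3@8, authorship 4..1..23...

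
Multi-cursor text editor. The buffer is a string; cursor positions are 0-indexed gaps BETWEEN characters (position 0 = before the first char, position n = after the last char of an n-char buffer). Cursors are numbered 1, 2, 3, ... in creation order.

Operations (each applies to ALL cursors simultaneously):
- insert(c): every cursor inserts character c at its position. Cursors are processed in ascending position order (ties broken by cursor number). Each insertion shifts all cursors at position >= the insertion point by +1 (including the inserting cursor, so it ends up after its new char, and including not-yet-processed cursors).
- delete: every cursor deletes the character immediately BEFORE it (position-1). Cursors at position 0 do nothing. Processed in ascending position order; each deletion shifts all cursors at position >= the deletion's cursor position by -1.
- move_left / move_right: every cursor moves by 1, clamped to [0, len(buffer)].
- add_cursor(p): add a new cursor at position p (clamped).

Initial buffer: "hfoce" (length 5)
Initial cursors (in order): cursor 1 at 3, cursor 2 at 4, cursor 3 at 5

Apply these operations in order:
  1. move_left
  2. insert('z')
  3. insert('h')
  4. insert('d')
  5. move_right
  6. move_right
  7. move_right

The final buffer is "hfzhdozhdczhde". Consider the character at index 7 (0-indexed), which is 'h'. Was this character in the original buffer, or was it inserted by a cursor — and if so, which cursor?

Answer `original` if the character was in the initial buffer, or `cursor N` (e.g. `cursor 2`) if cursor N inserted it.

Answer: cursor 2

Derivation:
After op 1 (move_left): buffer="hfoce" (len 5), cursors c1@2 c2@3 c3@4, authorship .....
After op 2 (insert('z')): buffer="hfzozcze" (len 8), cursors c1@3 c2@5 c3@7, authorship ..1.2.3.
After op 3 (insert('h')): buffer="hfzhozhczhe" (len 11), cursors c1@4 c2@7 c3@10, authorship ..11.22.33.
After op 4 (insert('d')): buffer="hfzhdozhdczhde" (len 14), cursors c1@5 c2@9 c3@13, authorship ..111.222.333.
After op 5 (move_right): buffer="hfzhdozhdczhde" (len 14), cursors c1@6 c2@10 c3@14, authorship ..111.222.333.
After op 6 (move_right): buffer="hfzhdozhdczhde" (len 14), cursors c1@7 c2@11 c3@14, authorship ..111.222.333.
After op 7 (move_right): buffer="hfzhdozhdczhde" (len 14), cursors c1@8 c2@12 c3@14, authorship ..111.222.333.
Authorship (.=original, N=cursor N): . . 1 1 1 . 2 2 2 . 3 3 3 .
Index 7: author = 2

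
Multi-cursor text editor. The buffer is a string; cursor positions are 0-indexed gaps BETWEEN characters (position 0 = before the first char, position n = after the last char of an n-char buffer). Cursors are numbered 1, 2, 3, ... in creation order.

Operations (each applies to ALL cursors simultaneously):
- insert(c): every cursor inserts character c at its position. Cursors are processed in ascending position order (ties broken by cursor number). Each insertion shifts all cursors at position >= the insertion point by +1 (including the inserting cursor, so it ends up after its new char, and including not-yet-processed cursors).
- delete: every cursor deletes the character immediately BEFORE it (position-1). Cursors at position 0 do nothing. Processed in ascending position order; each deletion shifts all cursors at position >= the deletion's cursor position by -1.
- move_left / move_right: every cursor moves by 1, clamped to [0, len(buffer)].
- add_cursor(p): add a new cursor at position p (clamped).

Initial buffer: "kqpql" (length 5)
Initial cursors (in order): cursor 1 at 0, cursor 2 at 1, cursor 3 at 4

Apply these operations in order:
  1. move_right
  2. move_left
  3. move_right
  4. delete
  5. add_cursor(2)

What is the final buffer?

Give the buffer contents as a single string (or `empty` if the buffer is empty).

After op 1 (move_right): buffer="kqpql" (len 5), cursors c1@1 c2@2 c3@5, authorship .....
After op 2 (move_left): buffer="kqpql" (len 5), cursors c1@0 c2@1 c3@4, authorship .....
After op 3 (move_right): buffer="kqpql" (len 5), cursors c1@1 c2@2 c3@5, authorship .....
After op 4 (delete): buffer="pq" (len 2), cursors c1@0 c2@0 c3@2, authorship ..
After op 5 (add_cursor(2)): buffer="pq" (len 2), cursors c1@0 c2@0 c3@2 c4@2, authorship ..

Answer: pq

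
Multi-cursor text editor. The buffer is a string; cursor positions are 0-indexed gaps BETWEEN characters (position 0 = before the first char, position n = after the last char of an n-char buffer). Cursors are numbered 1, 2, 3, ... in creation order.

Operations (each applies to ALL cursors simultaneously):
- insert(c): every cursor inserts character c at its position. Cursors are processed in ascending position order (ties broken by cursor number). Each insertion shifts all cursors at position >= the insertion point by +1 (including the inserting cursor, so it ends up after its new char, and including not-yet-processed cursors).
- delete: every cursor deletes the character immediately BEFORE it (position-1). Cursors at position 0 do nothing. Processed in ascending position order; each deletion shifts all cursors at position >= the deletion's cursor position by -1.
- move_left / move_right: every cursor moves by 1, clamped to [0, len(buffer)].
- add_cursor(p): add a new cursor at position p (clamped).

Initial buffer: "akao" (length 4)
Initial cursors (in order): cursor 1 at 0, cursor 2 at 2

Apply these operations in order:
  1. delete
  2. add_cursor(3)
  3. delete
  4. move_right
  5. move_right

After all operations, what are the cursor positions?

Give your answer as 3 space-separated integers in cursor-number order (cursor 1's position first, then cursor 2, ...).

After op 1 (delete): buffer="aao" (len 3), cursors c1@0 c2@1, authorship ...
After op 2 (add_cursor(3)): buffer="aao" (len 3), cursors c1@0 c2@1 c3@3, authorship ...
After op 3 (delete): buffer="a" (len 1), cursors c1@0 c2@0 c3@1, authorship .
After op 4 (move_right): buffer="a" (len 1), cursors c1@1 c2@1 c3@1, authorship .
After op 5 (move_right): buffer="a" (len 1), cursors c1@1 c2@1 c3@1, authorship .

Answer: 1 1 1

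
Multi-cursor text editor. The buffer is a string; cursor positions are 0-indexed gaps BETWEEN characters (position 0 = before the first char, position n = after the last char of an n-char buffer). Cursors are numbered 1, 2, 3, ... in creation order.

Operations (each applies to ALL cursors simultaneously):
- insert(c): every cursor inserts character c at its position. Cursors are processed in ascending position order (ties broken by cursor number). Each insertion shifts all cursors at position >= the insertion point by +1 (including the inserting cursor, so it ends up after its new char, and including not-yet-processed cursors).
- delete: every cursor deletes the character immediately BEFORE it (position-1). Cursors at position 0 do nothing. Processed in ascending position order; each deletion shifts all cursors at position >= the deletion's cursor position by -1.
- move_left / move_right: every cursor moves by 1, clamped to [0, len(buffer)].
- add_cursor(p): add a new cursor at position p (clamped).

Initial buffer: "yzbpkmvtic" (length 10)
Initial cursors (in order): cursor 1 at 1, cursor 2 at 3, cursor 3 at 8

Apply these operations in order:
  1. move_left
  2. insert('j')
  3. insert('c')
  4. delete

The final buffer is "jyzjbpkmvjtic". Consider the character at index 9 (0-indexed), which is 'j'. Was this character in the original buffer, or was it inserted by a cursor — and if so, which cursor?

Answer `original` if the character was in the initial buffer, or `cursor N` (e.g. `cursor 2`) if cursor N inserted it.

Answer: cursor 3

Derivation:
After op 1 (move_left): buffer="yzbpkmvtic" (len 10), cursors c1@0 c2@2 c3@7, authorship ..........
After op 2 (insert('j')): buffer="jyzjbpkmvjtic" (len 13), cursors c1@1 c2@4 c3@10, authorship 1..2.....3...
After op 3 (insert('c')): buffer="jcyzjcbpkmvjctic" (len 16), cursors c1@2 c2@6 c3@13, authorship 11..22.....33...
After op 4 (delete): buffer="jyzjbpkmvjtic" (len 13), cursors c1@1 c2@4 c3@10, authorship 1..2.....3...
Authorship (.=original, N=cursor N): 1 . . 2 . . . . . 3 . . .
Index 9: author = 3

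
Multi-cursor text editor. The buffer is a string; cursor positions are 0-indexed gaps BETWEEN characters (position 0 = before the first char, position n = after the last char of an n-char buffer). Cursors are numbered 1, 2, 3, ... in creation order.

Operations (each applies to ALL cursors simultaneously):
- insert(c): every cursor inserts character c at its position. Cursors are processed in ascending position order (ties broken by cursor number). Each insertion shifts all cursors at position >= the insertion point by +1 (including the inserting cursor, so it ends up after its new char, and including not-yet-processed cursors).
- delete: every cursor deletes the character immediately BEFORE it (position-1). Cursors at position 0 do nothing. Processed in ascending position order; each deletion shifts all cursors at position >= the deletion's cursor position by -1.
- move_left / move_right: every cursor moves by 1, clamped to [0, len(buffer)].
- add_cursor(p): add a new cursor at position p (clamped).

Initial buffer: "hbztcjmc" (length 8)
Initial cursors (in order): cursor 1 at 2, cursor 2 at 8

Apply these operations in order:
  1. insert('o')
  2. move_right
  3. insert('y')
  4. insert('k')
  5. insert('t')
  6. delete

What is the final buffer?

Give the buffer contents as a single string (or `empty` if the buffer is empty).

Answer: hbozyktcjmcoyk

Derivation:
After op 1 (insert('o')): buffer="hboztcjmco" (len 10), cursors c1@3 c2@10, authorship ..1......2
After op 2 (move_right): buffer="hboztcjmco" (len 10), cursors c1@4 c2@10, authorship ..1......2
After op 3 (insert('y')): buffer="hbozytcjmcoy" (len 12), cursors c1@5 c2@12, authorship ..1.1.....22
After op 4 (insert('k')): buffer="hbozyktcjmcoyk" (len 14), cursors c1@6 c2@14, authorship ..1.11.....222
After op 5 (insert('t')): buffer="hbozykttcjmcoykt" (len 16), cursors c1@7 c2@16, authorship ..1.111.....2222
After op 6 (delete): buffer="hbozyktcjmcoyk" (len 14), cursors c1@6 c2@14, authorship ..1.11.....222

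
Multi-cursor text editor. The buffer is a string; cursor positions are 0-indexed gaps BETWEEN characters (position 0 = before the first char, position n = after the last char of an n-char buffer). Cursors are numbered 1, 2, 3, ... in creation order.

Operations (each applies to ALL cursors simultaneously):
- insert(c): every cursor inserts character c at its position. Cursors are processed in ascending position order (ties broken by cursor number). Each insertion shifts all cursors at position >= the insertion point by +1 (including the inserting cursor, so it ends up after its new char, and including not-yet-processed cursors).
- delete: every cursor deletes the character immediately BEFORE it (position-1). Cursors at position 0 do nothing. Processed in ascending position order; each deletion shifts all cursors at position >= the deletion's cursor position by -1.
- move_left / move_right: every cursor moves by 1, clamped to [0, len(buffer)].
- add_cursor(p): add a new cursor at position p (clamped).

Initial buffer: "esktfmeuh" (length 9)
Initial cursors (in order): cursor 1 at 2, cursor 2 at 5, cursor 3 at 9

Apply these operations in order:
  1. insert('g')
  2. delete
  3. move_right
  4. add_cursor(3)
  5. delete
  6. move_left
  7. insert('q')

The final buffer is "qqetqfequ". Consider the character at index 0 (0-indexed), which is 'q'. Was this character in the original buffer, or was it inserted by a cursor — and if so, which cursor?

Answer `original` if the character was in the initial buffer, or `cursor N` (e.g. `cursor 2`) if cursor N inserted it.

Answer: cursor 1

Derivation:
After op 1 (insert('g')): buffer="esgktfgmeuhg" (len 12), cursors c1@3 c2@7 c3@12, authorship ..1...2....3
After op 2 (delete): buffer="esktfmeuh" (len 9), cursors c1@2 c2@5 c3@9, authorship .........
After op 3 (move_right): buffer="esktfmeuh" (len 9), cursors c1@3 c2@6 c3@9, authorship .........
After op 4 (add_cursor(3)): buffer="esktfmeuh" (len 9), cursors c1@3 c4@3 c2@6 c3@9, authorship .........
After op 5 (delete): buffer="etfeu" (len 5), cursors c1@1 c4@1 c2@3 c3@5, authorship .....
After op 6 (move_left): buffer="etfeu" (len 5), cursors c1@0 c4@0 c2@2 c3@4, authorship .....
After op 7 (insert('q')): buffer="qqetqfequ" (len 9), cursors c1@2 c4@2 c2@5 c3@8, authorship 14..2..3.
Authorship (.=original, N=cursor N): 1 4 . . 2 . . 3 .
Index 0: author = 1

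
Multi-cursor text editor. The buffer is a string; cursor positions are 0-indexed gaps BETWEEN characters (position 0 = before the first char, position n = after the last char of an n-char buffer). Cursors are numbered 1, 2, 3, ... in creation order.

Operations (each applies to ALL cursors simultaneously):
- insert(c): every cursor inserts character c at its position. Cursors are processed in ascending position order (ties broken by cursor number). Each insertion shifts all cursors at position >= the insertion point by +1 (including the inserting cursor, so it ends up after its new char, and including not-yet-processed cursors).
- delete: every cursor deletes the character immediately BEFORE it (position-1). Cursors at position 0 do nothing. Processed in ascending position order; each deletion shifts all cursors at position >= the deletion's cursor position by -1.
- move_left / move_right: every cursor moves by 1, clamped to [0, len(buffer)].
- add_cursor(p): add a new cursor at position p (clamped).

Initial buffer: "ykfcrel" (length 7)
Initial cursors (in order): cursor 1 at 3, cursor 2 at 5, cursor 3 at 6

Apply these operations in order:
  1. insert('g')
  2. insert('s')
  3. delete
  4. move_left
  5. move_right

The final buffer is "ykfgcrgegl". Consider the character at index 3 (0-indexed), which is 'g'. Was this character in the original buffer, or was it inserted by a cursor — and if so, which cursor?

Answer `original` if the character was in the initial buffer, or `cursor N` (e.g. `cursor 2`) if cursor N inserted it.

Answer: cursor 1

Derivation:
After op 1 (insert('g')): buffer="ykfgcrgegl" (len 10), cursors c1@4 c2@7 c3@9, authorship ...1..2.3.
After op 2 (insert('s')): buffer="ykfgscrgsegsl" (len 13), cursors c1@5 c2@9 c3@12, authorship ...11..22.33.
After op 3 (delete): buffer="ykfgcrgegl" (len 10), cursors c1@4 c2@7 c3@9, authorship ...1..2.3.
After op 4 (move_left): buffer="ykfgcrgegl" (len 10), cursors c1@3 c2@6 c3@8, authorship ...1..2.3.
After op 5 (move_right): buffer="ykfgcrgegl" (len 10), cursors c1@4 c2@7 c3@9, authorship ...1..2.3.
Authorship (.=original, N=cursor N): . . . 1 . . 2 . 3 .
Index 3: author = 1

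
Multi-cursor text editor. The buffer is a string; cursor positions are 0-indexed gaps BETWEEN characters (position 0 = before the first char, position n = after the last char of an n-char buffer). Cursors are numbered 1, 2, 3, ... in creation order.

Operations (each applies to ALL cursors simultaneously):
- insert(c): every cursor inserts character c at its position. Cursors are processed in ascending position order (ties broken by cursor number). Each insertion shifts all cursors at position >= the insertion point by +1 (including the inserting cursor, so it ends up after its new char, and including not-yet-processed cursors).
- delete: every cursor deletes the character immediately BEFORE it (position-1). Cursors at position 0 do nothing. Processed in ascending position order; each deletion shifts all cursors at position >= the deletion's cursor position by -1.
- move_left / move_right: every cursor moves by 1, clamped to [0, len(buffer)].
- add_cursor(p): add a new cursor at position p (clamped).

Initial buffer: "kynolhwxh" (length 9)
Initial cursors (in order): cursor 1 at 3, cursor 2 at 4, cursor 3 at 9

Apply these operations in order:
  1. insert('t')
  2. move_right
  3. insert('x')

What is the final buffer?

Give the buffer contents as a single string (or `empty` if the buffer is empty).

After op 1 (insert('t')): buffer="kyntotlhwxht" (len 12), cursors c1@4 c2@6 c3@12, authorship ...1.2.....3
After op 2 (move_right): buffer="kyntotlhwxht" (len 12), cursors c1@5 c2@7 c3@12, authorship ...1.2.....3
After op 3 (insert('x')): buffer="kyntoxtlxhwxhtx" (len 15), cursors c1@6 c2@9 c3@15, authorship ...1.12.2....33

Answer: kyntoxtlxhwxhtx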